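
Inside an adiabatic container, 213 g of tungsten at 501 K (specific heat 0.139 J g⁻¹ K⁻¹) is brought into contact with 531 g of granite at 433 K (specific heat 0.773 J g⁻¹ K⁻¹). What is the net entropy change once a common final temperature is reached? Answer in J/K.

Energy balance: T_f = (m₁c₁T₁ + m₂c₂T₂)/(m₁c₁ + m₂c₂) = 437.57 K.
ΔS₁ = m₁c₁ ln(T_f/T₁) = 29.607 × ln(437.57/501) = -4.008 J/K.
ΔS₂ = m₂c₂ ln(T_f/T₂) = 410.463 × ln(437.57/433) = 4.314 J/K.
ΔS_total = -4.008 + 4.314 = 0.306 J/K.

ΔS_total = 0.306 J/K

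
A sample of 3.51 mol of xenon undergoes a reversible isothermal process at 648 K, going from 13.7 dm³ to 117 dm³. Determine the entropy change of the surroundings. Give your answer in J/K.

For an isothermal ideal gas ΔS_gas = nR ln(V₂/V₁) = 3.51 × 8.314 × ln(117/13.7) = 62.6 J/K.
The process is reversible, so ΔS_surr = −ΔS_gas = -62.6 J/K and ΔS_universe = 0.

ΔS_surr = -62.6 J/K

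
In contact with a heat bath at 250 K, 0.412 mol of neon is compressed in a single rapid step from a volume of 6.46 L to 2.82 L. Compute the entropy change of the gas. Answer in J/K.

ΔS_gas = -2.84 J/K

Entropy is a state function, so ΔS_gas depends only on the end states.
For an isothermal ideal gas ΔS_gas = nR ln(V₂/V₁) = 0.412 × 8.314 × ln(2.82/6.46) = -2.84 J/K.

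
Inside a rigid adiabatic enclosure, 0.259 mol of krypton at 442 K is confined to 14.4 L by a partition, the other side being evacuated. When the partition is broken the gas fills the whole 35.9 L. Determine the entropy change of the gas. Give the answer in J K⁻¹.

No heat is exchanged and no work is done, so the ideal-gas temperature stays constant.
Entropy is a state function; using a reversible isothermal path, ΔS_gas = nR ln(V₂/V₁) = 0.259 × 8.314 × ln(35.9/14.4) = 1.97 J/K.

ΔS_gas = 1.97 J/K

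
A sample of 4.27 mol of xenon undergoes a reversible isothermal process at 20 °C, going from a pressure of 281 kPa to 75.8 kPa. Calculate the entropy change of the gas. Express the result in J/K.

For an isothermal ideal gas ΔS_gas = nR ln(P₁/P₂) = 4.27 × 8.314 × ln(281/75.8) = 46.5 J/K.

ΔS_gas = 46.5 J/K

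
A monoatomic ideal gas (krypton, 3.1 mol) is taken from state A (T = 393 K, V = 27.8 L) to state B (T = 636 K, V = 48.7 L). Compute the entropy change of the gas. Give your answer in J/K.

ΔS = 33.1 J/K

Entropy is a state function: ΔS = nC_V ln(T₂/T₁) + nR ln(V₂/V₁), with C_V = 3R/2 = 12.47 J mol⁻¹ K⁻¹ for a monoatomic ideal gas.
ΔS = 3.1 × [12.47 × ln(636/393) + 8.314 × ln(48.7/27.8)] = 33.1 J/K.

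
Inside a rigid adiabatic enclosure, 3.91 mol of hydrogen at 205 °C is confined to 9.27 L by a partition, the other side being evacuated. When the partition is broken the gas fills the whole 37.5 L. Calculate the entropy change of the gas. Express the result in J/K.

For an ideal gas in free expansion Q = 0 and W = 0, so T is unchanged.
Entropy is a state function; using a reversible isothermal path, ΔS_gas = nR ln(V₂/V₁) = 3.91 × 8.314 × ln(37.5/9.27) = 45.4 J/K.

ΔS_gas = 45.4 J/K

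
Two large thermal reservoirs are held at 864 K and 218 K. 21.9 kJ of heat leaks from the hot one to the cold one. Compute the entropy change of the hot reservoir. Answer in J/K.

ΔS_hot = -25.3 J/K

The hot reservoir loses heat Q, so ΔS_hot = −Q/T_H = −21900/864 = -25.3 J/K.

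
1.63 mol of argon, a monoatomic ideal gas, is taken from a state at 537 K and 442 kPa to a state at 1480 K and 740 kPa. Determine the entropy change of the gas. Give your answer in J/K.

ΔS = nC_p ln(T₂/T₁) − nR ln(P₂/P₁), with C_p = 5R/2 = 20.79 J mol⁻¹ K⁻¹ for a monoatomic ideal gas.
ΔS = 1.63 × [20.79 × ln(1480/537) − 8.314 × ln(740/442)] = 27.4 J/K.

ΔS = 27.4 J/K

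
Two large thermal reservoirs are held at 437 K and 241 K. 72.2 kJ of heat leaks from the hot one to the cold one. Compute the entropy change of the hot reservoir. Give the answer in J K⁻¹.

ΔS_hot = -165 J/K

The hot reservoir loses heat Q, so ΔS_hot = −Q/T_H = −72200/437 = -165 J/K.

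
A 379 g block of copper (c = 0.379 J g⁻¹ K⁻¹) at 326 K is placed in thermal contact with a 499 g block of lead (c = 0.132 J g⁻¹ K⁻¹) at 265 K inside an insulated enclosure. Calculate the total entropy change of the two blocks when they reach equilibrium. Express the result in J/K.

ΔS_total = 0.943 J/K

Energy balance: T_f = (m₁c₁T₁ + m₂c₂T₂)/(m₁c₁ + m₂c₂) = 306.82 K.
ΔS₁ = m₁c₁ ln(T_f/T₁) = 143.641 × ln(306.82/326) = -8.709 J/K.
ΔS₂ = m₂c₂ ln(T_f/T₂) = 65.868 × ln(306.82/265) = 9.652 J/K.
ΔS_total = -8.709 + 9.652 = 0.943 J/K.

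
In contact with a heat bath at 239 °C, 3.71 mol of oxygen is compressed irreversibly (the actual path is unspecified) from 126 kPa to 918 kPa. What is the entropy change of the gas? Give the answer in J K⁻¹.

Entropy is a state function, so ΔS_gas depends only on the end states.
For an isothermal ideal gas ΔS_gas = nR ln(P₁/P₂) = 3.71 × 8.314 × ln(126/918) = -61.3 J/K.

ΔS_gas = -61.3 J/K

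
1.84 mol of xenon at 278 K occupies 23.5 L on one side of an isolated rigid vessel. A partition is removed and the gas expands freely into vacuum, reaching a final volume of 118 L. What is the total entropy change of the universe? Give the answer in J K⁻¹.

No heat is exchanged and no work is done, so the ideal-gas temperature stays constant.
Entropy is a state function; using a reversible isothermal path, ΔS_gas = nR ln(V₂/V₁) = 1.84 × 8.314 × ln(118/23.5) = 24.7 J/K.
The insulated surroundings exchange no heat, so ΔS_surr = 0 and ΔS_universe = ΔS_gas.

ΔS_universe = 24.7 J/K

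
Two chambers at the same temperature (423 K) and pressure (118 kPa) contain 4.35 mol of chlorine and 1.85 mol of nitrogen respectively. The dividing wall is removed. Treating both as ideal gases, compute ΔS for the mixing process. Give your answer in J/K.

Mole fractions: x_A = 4.35/6.2 = 0.702, x_B = 0.298.
ΔS_mix = −R(n_A ln x_A + n_B ln x_B) = −8.314 × (4.35 ln 0.702 + 1.85 ln 0.298) = 31.4 J/K.

ΔS_mix = 31.4 J/K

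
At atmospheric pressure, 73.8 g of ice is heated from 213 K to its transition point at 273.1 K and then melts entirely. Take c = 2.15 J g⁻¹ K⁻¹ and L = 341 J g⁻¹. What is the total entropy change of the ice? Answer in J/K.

Warming step: ΔS₁ = m c ln(T_tr/T_i) = 73.8 × 2.15 × ln(273.1/213) = 39.44 J/K.
Phase change: ΔS₂ = +mL/T_tr = 73.8 × 341 / 273.1 = 92.15 J/K.
ΔS_total = (39.44) + (92.15) = 132 J/K.

ΔS = 132 J/K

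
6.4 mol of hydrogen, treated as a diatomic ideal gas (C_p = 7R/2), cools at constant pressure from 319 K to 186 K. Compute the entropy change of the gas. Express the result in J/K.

ΔS = -100 J/K

At constant pressure, ΔS = nC_p ln(T₂/T₁) with C_p = 7R/2 = 29.1 J mol⁻¹ K⁻¹.
ΔS = 6.4 × 29.1 × ln(186/319) = -100 J/K.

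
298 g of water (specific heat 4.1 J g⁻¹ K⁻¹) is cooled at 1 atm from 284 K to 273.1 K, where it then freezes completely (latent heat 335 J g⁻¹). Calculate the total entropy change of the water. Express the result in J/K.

ΔS = -413 J/K

Cooling step: ΔS₁ = m c ln(T_tr/T_i) = 298 × 4.1 × ln(273.1/284) = -47.82 J/K.
Phase change: ΔS₂ = −mL/T_tr = −298 × 335 / 273.1 = -365.5 J/K.
ΔS_total = (-47.82) + (-365.5) = -413 J/K.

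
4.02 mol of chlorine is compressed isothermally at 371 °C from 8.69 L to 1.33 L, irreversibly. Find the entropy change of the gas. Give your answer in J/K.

ΔS_gas = -62.7 J/K

Entropy is a state function, so ΔS_gas depends only on the end states.
For an isothermal ideal gas ΔS_gas = nR ln(V₂/V₁) = 4.02 × 8.314 × ln(1.33/8.69) = -62.7 J/K.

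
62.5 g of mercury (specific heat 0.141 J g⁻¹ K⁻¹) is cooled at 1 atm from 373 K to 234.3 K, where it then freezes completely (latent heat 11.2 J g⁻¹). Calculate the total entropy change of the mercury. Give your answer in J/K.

ΔS = -7.09 J/K

Cooling step: ΔS₁ = m c ln(T_tr/T_i) = 62.5 × 0.141 × ln(234.3/373) = -4.098 J/K.
Phase change: ΔS₂ = −mL/T_tr = −62.5 × 11.2 / 234.3 = -2.988 J/K.
ΔS_total = (-4.098) + (-2.988) = -7.09 J/K.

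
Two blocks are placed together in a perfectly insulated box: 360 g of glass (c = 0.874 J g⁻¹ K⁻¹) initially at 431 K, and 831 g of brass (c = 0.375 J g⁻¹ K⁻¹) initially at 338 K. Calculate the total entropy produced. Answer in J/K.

ΔS_total = 4.61 J/K

Energy balance: T_f = (m₁c₁T₁ + m₂c₂T₂)/(m₁c₁ + m₂c₂) = 384.72 K.
ΔS₁ = m₁c₁ ln(T_f/T₁) = 314.64 × ln(384.72/431) = -35.74 J/K.
ΔS₂ = m₂c₂ ln(T_f/T₂) = 311.625 × ln(384.72/338) = 40.35 J/K.
ΔS_total = -35.74 + 40.35 = 4.61 J/K.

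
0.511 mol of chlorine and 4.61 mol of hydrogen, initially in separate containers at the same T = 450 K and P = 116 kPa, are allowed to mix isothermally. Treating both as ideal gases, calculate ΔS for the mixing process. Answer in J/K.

Mole fractions: x_A = 0.511/5.12 = 0.0998, x_B = 0.9.
ΔS_mix = −R(n_A ln x_A + n_B ln x_B) = −8.314 × (0.511 ln 0.0998 + 4.61 ln 0.9) = 13.8 J/K.

ΔS_mix = 13.8 J/K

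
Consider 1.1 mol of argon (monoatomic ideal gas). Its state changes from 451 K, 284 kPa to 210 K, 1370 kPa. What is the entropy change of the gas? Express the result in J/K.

ΔS = nC_p ln(T₂/T₁) − nR ln(P₂/P₁), with C_p = 5R/2 = 20.79 J mol⁻¹ K⁻¹ for a monoatomic ideal gas.
ΔS = 1.1 × [20.79 × ln(210/451) − 8.314 × ln(1370/284)] = -31.9 J/K.

ΔS = -31.9 J/K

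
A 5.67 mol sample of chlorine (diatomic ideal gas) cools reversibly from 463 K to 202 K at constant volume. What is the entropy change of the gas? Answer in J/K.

At constant volume, ΔS = nC_V ln(T₂/T₁) with C_V = 5R/2 = 20.79 J mol⁻¹ K⁻¹.
ΔS = 5.67 × 20.79 × ln(202/463) = -97.8 J/K.

ΔS = -97.8 J/K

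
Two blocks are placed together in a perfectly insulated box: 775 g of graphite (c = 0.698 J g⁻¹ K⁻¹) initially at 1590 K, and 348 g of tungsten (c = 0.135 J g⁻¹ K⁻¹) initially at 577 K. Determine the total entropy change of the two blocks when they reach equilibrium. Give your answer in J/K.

ΔS_total = 16.9 J/K

Energy balance: T_f = (m₁c₁T₁ + m₂c₂T₂)/(m₁c₁ + m₂c₂) = 1509.1 K.
ΔS₁ = m₁c₁ ln(T_f/T₁) = 540.95 × ln(1509.1/1590) = -28.27 J/K.
ΔS₂ = m₂c₂ ln(T_f/T₂) = 46.98 × ln(1509.1/577) = 45.17 J/K.
ΔS_total = -28.27 + 45.17 = 16.9 J/K.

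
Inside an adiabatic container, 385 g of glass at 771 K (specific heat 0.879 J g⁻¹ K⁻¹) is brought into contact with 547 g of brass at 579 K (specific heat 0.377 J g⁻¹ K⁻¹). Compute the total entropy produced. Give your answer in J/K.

Energy balance: T_f = (m₁c₁T₁ + m₂c₂T₂)/(m₁c₁ + m₂c₂) = 698.3 K.
ΔS₁ = m₁c₁ ln(T_f/T₁) = 338.415 × ln(698.3/771) = -33.516 J/K.
ΔS₂ = m₂c₂ ln(T_f/T₂) = 206.219 × ln(698.3/579) = 38.635 J/K.
ΔS_total = -33.516 + 38.635 = 5.12 J/K.

ΔS_total = 5.12 J/K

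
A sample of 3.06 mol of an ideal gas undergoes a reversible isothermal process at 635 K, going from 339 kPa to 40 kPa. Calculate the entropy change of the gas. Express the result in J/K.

For an isothermal ideal gas ΔS_gas = nR ln(P₁/P₂) = 3.06 × 8.314 × ln(339/40) = 54.4 J/K.

ΔS_gas = 54.4 J/K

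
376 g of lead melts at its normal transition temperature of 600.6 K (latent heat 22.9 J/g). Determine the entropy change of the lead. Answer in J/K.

ΔS = 14.3 J/K

Heat absorbed by the substance: Q = mL = 376 × 22.9 = 8610.4 J.
At constant T, ΔS = Q_rev/T = 8610.4 / 600.6 = 14.3 J/K.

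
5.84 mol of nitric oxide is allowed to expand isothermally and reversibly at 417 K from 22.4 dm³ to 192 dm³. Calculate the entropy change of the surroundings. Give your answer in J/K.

ΔS_surr = -104 J/K

For an isothermal ideal gas ΔS_gas = nR ln(V₂/V₁) = 5.84 × 8.314 × ln(192/22.4) = 104 J/K.
The process is reversible, so ΔS_surr = −ΔS_gas = -104 J/K and ΔS_universe = 0.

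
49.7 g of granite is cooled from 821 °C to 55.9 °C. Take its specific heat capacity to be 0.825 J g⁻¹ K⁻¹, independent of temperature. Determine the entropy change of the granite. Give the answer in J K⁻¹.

ΔS = -49.3 J/K

In kelvin: T₁ = 1094.15 K, T₂ = 329.05 K. ΔS = ∫dQ_rev/T = m c ln(T₂/T₁) = 49.7 × 0.825 × ln(329.05/1094.15) = -49.3 J/K.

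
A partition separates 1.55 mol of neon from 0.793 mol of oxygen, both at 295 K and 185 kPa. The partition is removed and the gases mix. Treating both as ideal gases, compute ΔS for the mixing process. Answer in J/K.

Mole fractions: x_A = 1.55/2.34 = 0.662, x_B = 0.338.
ΔS_mix = −R(n_A ln x_A + n_B ln x_B) = −8.314 × (1.55 ln 0.662 + 0.793 ln 0.338) = 12.5 J/K.

ΔS_mix = 12.5 J/K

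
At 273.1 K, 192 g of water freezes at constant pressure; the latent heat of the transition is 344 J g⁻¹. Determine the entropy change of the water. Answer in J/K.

Heat released by the substance: Q = −mL = −192 × 344 = −66048 J.
At constant T, ΔS = Q_rev/T = −66048 / 273.1 = -242 J/K.

ΔS = -242 J/K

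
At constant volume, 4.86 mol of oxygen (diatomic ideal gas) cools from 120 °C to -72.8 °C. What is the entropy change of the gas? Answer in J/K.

In kelvin: T₁ = 393.15 K, T₂ = 200.35 K. At constant volume, ΔS = nC_V ln(T₂/T₁) with C_V = 5R/2 = 20.79 J mol⁻¹ K⁻¹.
ΔS = 4.86 × 20.79 × ln(200.35/393.15) = -68.1 J/K.

ΔS = -68.1 J/K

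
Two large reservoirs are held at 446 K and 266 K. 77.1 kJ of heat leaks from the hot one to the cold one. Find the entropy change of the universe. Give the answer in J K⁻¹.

ΔS_total = 117 J/K

ΔS_hot = −Q/T_H = −77100/446 = -172.9 J/K and ΔS_cold = +Q/T_C = 77100/266 = 289.8 J/K.
ΔS_total = -172.9 + 289.8 = 117 J/K, positive as the second law requires.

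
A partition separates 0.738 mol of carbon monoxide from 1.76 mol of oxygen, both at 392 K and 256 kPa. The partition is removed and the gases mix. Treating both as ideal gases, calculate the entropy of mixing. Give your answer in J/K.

ΔS_mix = 12.6 J/K

Mole fractions: x_A = 0.738/2.5 = 0.295, x_B = 0.705.
ΔS_mix = −R(n_A ln x_A + n_B ln x_B) = −8.314 × (0.738 ln 0.295 + 1.76 ln 0.705) = 12.6 J/K.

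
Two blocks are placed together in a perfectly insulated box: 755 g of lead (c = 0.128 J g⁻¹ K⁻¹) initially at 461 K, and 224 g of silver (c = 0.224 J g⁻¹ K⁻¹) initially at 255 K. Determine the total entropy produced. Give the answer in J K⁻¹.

ΔS_total = 5.38 J/K

Energy balance: T_f = (m₁c₁T₁ + m₂c₂T₂)/(m₁c₁ + m₂c₂) = 390.6 K.
ΔS₁ = m₁c₁ ln(T_f/T₁) = 96.64 × ln(390.6/461) = -16.02 J/K.
ΔS₂ = m₂c₂ ln(T_f/T₂) = 50.176 × ln(390.6/255) = 21.4 J/K.
ΔS_total = -16.02 + 21.4 = 5.38 J/K.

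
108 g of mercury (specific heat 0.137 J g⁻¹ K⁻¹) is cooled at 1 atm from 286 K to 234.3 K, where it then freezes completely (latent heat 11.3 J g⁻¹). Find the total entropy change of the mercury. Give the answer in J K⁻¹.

ΔS = -8.16 J/K

Cooling step: ΔS₁ = m c ln(T_tr/T_i) = 108 × 0.137 × ln(234.3/286) = -2.95 J/K.
Phase change: ΔS₂ = −mL/T_tr = −108 × 11.3 / 234.3 = -5.209 J/K.
ΔS_total = (-2.95) + (-5.209) = -8.16 J/K.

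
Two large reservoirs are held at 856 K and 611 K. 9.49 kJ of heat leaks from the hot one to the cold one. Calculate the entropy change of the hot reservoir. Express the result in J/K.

The hot reservoir loses heat Q, so ΔS_hot = −Q/T_H = −9490/856 = -11.1 J/K.

ΔS_hot = -11.1 J/K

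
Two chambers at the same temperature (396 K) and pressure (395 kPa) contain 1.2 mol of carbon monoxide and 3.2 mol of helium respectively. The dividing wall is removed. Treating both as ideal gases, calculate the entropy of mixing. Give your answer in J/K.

ΔS_mix = 21.4 J/K

Mole fractions: x_A = 1.2/4.4 = 0.273, x_B = 0.727.
ΔS_mix = −R(n_A ln x_A + n_B ln x_B) = −8.314 × (1.2 ln 0.273 + 3.2 ln 0.727) = 21.4 J/K.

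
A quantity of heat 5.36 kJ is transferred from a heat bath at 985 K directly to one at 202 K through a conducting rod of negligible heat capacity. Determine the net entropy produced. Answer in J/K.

ΔS_hot = −Q/T_H = −5360/985 = -5.442 J/K and ΔS_cold = +Q/T_C = 5360/202 = 26.53 J/K.
ΔS_total = -5.442 + 26.53 = 21.1 J/K, positive as the second law requires.

ΔS_total = 21.1 J/K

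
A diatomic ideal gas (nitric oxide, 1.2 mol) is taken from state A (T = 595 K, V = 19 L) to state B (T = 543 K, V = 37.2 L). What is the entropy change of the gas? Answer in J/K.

ΔS = 4.42 J/K

Entropy is a state function: ΔS = nC_V ln(T₂/T₁) + nR ln(V₂/V₁), with C_V = 5R/2 = 20.79 J mol⁻¹ K⁻¹ for a diatomic ideal gas.
ΔS = 1.2 × [20.79 × ln(543/595) + 8.314 × ln(37.2/19)] = 4.42 J/K.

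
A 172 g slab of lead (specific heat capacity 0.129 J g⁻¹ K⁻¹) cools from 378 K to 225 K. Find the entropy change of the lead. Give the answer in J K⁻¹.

ΔS = -11.5 J/K

ΔS = ∫dQ_rev/T = m c ln(T₂/T₁) = 172 × 0.129 × ln(225/378) = -11.5 J/K.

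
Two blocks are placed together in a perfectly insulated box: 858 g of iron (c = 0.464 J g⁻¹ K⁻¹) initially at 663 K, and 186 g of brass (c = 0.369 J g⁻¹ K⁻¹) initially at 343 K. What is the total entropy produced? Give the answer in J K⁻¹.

Energy balance: T_f = (m₁c₁T₁ + m₂c₂T₂)/(m₁c₁ + m₂c₂) = 615.94 K.
ΔS₁ = m₁c₁ ln(T_f/T₁) = 398.112 × ln(615.94/663) = -29.31 J/K.
ΔS₂ = m₂c₂ ln(T_f/T₂) = 68.634 × ln(615.94/343) = 40.18 J/K.
ΔS_total = -29.31 + 40.18 = 10.9 J/K.

ΔS_total = 10.9 J/K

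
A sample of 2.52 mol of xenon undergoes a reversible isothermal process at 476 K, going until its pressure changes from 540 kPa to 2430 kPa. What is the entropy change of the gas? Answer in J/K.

For an isothermal ideal gas ΔS_gas = nR ln(P₁/P₂) = 2.52 × 8.314 × ln(540/2430) = -31.5 J/K.

ΔS_gas = -31.5 J/K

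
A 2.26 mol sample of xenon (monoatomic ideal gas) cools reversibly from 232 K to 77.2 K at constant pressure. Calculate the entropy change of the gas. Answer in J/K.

At constant pressure, ΔS = nC_p ln(T₂/T₁) with C_p = 5R/2 = 20.79 J mol⁻¹ K⁻¹.
ΔS = 2.26 × 20.79 × ln(77.2/232) = -51.7 J/K.

ΔS = -51.7 J/K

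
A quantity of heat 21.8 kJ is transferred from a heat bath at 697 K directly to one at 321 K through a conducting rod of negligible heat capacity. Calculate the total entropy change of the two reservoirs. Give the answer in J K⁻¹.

ΔS_total = 36.6 J/K

ΔS_hot = −Q/T_H = −21800/697 = -31.28 J/K and ΔS_cold = +Q/T_C = 21800/321 = 67.91 J/K.
ΔS_total = -31.28 + 67.91 = 36.6 J/K, positive as the second law requires.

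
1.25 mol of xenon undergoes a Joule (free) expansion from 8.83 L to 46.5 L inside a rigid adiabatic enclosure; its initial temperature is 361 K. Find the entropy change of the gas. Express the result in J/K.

For an ideal gas in free expansion Q = 0 and W = 0, so T is unchanged.
Entropy is a state function; using a reversible isothermal path, ΔS_gas = nR ln(V₂/V₁) = 1.25 × 8.314 × ln(46.5/8.83) = 17.3 J/K.

ΔS_gas = 17.3 J/K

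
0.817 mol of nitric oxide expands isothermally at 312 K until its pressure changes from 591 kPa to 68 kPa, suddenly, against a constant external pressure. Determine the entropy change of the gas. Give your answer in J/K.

ΔS_gas = 14.7 J/K

Entropy is a state function, so ΔS_gas depends only on the end states.
For an isothermal ideal gas ΔS_gas = nR ln(P₁/P₂) = 0.817 × 8.314 × ln(591/68) = 14.7 J/K.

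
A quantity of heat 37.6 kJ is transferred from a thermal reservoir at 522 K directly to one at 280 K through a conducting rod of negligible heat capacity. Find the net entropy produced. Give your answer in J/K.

ΔS_total = 62.3 J/K

ΔS_hot = −Q/T_H = −37600/522 = -72.03 J/K and ΔS_cold = +Q/T_C = 37600/280 = 134.3 J/K.
ΔS_total = -72.03 + 134.3 = 62.3 J/K, positive as the second law requires.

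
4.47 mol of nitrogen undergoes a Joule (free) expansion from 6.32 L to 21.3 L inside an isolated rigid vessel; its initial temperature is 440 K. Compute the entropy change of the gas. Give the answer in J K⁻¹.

ΔS_gas = 45.2 J/K

No heat is exchanged and no work is done, so the ideal-gas temperature stays constant.
Entropy is a state function; using a reversible isothermal path, ΔS_gas = nR ln(V₂/V₁) = 4.47 × 8.314 × ln(21.3/6.32) = 45.2 J/K.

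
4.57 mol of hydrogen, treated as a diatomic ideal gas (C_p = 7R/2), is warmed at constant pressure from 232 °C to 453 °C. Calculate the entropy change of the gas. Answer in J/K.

In kelvin: T₁ = 505.15 K, T₂ = 726.15 K. At constant pressure, ΔS = nC_p ln(T₂/T₁) with C_p = 7R/2 = 29.1 J mol⁻¹ K⁻¹.
ΔS = 4.57 × 29.1 × ln(726.15/505.15) = 48.3 J/K.

ΔS = 48.3 J/K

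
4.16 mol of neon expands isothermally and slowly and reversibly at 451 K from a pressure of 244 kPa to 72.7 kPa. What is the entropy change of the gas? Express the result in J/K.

ΔS_gas = 41.9 J/K

For an isothermal ideal gas ΔS_gas = nR ln(P₁/P₂) = 4.16 × 8.314 × ln(244/72.7) = 41.9 J/K.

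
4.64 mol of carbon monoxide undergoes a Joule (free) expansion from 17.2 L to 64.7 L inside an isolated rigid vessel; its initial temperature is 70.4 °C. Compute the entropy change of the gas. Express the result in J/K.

ΔS_gas = 51.1 J/K

No heat is exchanged and no work is done, so the ideal-gas temperature stays constant.
Entropy is a state function; using a reversible isothermal path, ΔS_gas = nR ln(V₂/V₁) = 4.64 × 8.314 × ln(64.7/17.2) = 51.1 J/K.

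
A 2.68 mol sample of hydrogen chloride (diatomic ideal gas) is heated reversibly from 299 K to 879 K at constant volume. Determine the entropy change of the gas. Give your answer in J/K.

ΔS = 60.1 J/K

At constant volume, ΔS = nC_V ln(T₂/T₁) with C_V = 5R/2 = 20.79 J mol⁻¹ K⁻¹.
ΔS = 2.68 × 20.79 × ln(879/299) = 60.1 J/K.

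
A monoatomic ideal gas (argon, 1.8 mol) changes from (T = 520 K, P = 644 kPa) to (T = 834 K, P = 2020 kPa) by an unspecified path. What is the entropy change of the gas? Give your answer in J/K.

ΔS = nC_p ln(T₂/T₁) − nR ln(P₂/P₁), with C_p = 5R/2 = 20.79 J mol⁻¹ K⁻¹ for a monoatomic ideal gas.
ΔS = 1.8 × [20.79 × ln(834/520) − 8.314 × ln(2020/644)] = 0.567 J/K.

ΔS = 0.567 J/K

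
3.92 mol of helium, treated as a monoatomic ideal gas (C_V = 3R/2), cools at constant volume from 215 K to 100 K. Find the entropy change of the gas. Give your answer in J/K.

At constant volume, ΔS = nC_V ln(T₂/T₁) with C_V = 3R/2 = 12.47 J mol⁻¹ K⁻¹.
ΔS = 3.92 × 12.47 × ln(100/215) = -37.4 J/K.

ΔS = -37.4 J/K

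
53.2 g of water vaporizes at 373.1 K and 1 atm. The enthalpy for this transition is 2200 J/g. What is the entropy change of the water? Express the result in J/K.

ΔS = 314 J/K

Heat absorbed by the substance: Q = mL = 53.2 × 2200 = 117040 J.
At constant T, ΔS = Q_rev/T = 117040 / 373.1 = 314 J/K.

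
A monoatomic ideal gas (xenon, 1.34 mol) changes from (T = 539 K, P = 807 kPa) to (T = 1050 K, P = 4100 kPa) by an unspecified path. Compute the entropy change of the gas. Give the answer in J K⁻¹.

ΔS = 0.464 J/K

ΔS = nC_p ln(T₂/T₁) − nR ln(P₂/P₁), with C_p = 5R/2 = 20.79 J mol⁻¹ K⁻¹ for a monoatomic ideal gas.
ΔS = 1.34 × [20.79 × ln(1050/539) − 8.314 × ln(4100/807)] = 0.464 J/K.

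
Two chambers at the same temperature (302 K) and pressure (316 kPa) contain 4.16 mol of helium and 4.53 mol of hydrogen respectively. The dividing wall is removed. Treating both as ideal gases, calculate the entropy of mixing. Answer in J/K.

ΔS_mix = 50 J/K

Mole fractions: x_A = 4.16/8.69 = 0.479, x_B = 0.521.
ΔS_mix = −R(n_A ln x_A + n_B ln x_B) = −8.314 × (4.16 ln 0.479 + 4.53 ln 0.521) = 50 J/K.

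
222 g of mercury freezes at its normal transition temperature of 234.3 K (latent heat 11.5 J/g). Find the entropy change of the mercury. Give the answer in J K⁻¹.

Heat released by the substance: Q = −mL = −222 × 11.5 = −2553 J.
At constant T, ΔS = Q_rev/T = −2553 / 234.3 = -10.9 J/K.

ΔS = -10.9 J/K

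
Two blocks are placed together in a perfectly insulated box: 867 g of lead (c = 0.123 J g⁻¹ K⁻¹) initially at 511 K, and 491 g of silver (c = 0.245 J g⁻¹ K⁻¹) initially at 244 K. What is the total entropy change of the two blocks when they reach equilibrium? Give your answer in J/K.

ΔS_total = 15.3 J/K

Energy balance: T_f = (m₁c₁T₁ + m₂c₂T₂)/(m₁c₁ + m₂c₂) = 369.47 K.
ΔS₁ = m₁c₁ ln(T_f/T₁) = 106.641 × ln(369.47/511) = -34.58 J/K.
ΔS₂ = m₂c₂ ln(T_f/T₂) = 120.295 × ln(369.47/244) = 49.91 J/K.
ΔS_total = -34.58 + 49.91 = 15.3 J/K.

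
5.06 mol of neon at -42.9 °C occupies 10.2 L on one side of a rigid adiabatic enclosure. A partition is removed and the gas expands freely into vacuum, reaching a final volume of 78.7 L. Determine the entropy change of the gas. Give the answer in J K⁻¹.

ΔS_gas = 86 J/K

For an ideal gas in free expansion Q = 0 and W = 0, so T is unchanged.
Entropy is a state function; using a reversible isothermal path, ΔS_gas = nR ln(V₂/V₁) = 5.06 × 8.314 × ln(78.7/10.2) = 86 J/K.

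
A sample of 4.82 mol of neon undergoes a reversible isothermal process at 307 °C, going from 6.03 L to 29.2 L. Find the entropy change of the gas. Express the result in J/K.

For an isothermal ideal gas ΔS_gas = nR ln(V₂/V₁) = 4.82 × 8.314 × ln(29.2/6.03) = 63.2 J/K.

ΔS_gas = 63.2 J/K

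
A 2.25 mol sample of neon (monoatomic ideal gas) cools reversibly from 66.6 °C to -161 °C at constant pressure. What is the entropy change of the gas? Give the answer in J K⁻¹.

ΔS = -51.8 J/K

In kelvin: T₁ = 339.75 K, T₂ = 112.15 K. At constant pressure, ΔS = nC_p ln(T₂/T₁) with C_p = 5R/2 = 20.79 J mol⁻¹ K⁻¹.
ΔS = 2.25 × 20.79 × ln(112.15/339.75) = -51.8 J/K.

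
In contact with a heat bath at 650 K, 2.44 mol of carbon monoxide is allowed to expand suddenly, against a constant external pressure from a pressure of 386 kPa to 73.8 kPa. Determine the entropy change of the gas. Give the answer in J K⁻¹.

Entropy is a state function, so ΔS_gas depends only on the end states.
For an isothermal ideal gas ΔS_gas = nR ln(P₁/P₂) = 2.44 × 8.314 × ln(386/73.8) = 33.6 J/K.

ΔS_gas = 33.6 J/K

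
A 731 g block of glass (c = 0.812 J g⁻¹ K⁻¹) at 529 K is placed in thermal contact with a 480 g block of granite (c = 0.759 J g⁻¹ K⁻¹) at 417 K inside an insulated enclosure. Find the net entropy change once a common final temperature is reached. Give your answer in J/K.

Energy balance: T_f = (m₁c₁T₁ + m₂c₂T₂)/(m₁c₁ + m₂c₂) = 486.4 K.
ΔS₁ = m₁c₁ ln(T_f/T₁) = 593.572 × ln(486.4/529) = -49.83 J/K.
ΔS₂ = m₂c₂ ln(T_f/T₂) = 364.32 × ln(486.4/417) = 56.09 J/K.
ΔS_total = -49.83 + 56.09 = 6.26 J/K.

ΔS_total = 6.26 J/K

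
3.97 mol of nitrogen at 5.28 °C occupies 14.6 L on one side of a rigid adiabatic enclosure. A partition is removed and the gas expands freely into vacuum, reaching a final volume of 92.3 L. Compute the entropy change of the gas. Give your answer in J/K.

ΔS_gas = 60.9 J/K

No heat is exchanged and no work is done, so the ideal-gas temperature stays constant.
Entropy is a state function; using a reversible isothermal path, ΔS_gas = nR ln(V₂/V₁) = 3.97 × 8.314 × ln(92.3/14.6) = 60.9 J/K.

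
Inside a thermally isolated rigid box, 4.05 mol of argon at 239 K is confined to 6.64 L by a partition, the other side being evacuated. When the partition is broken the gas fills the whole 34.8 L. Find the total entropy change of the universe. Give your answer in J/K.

ΔS_universe = 55.8 J/K

No heat is exchanged and no work is done, so the ideal-gas temperature stays constant.
Entropy is a state function; using a reversible isothermal path, ΔS_gas = nR ln(V₂/V₁) = 4.05 × 8.314 × ln(34.8/6.64) = 55.8 J/K.
The insulated surroundings exchange no heat, so ΔS_surr = 0 and ΔS_universe = ΔS_gas.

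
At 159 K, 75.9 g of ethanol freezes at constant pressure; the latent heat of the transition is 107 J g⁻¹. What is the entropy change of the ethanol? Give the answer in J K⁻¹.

Heat released by the substance: Q = −mL = −75.9 × 107 = −8121.3 J.
At constant T, ΔS = Q_rev/T = −8121.3 / 159 = -51.1 J/K.

ΔS = -51.1 J/K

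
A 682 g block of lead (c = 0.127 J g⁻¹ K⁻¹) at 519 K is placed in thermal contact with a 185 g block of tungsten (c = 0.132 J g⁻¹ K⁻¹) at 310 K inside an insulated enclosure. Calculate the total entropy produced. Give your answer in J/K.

ΔS_total = 2.29 J/K

Energy balance: T_f = (m₁c₁T₁ + m₂c₂T₂)/(m₁c₁ + m₂c₂) = 473.03 K.
ΔS₁ = m₁c₁ ln(T_f/T₁) = 86.614 × ln(473.03/519) = -8.032 J/K.
ΔS₂ = m₂c₂ ln(T_f/T₂) = 24.42 × ln(473.03/310) = 10.32 J/K.
ΔS_total = -8.032 + 10.32 = 2.29 J/K.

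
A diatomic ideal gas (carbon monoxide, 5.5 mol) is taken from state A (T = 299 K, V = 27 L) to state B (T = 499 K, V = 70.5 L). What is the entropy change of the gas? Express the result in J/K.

ΔS = 102 J/K

Entropy is a state function: ΔS = nC_V ln(T₂/T₁) + nR ln(V₂/V₁), with C_V = 5R/2 = 20.79 J mol⁻¹ K⁻¹ for a diatomic ideal gas.
ΔS = 5.5 × [20.79 × ln(499/299) + 8.314 × ln(70.5/27)] = 102 J/K.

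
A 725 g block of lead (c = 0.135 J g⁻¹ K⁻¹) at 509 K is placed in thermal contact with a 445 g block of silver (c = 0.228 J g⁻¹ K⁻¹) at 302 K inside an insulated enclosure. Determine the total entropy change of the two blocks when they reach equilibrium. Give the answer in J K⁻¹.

ΔS_total = 6.73 J/K

Energy balance: T_f = (m₁c₁T₁ + m₂c₂T₂)/(m₁c₁ + m₂c₂) = 403.64 K.
ΔS₁ = m₁c₁ ln(T_f/T₁) = 97.875 × ln(403.64/509) = -22.7 J/K.
ΔS₂ = m₂c₂ ln(T_f/T₂) = 101.46 × ln(403.64/302) = 29.43 J/K.
ΔS_total = -22.7 + 29.43 = 6.73 J/K.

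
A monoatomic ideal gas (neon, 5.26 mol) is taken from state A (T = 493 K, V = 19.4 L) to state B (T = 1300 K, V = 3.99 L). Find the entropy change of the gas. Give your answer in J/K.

Entropy is a state function: ΔS = nC_V ln(T₂/T₁) + nR ln(V₂/V₁), with C_V = 3R/2 = 12.47 J mol⁻¹ K⁻¹ for a monoatomic ideal gas.
ΔS = 5.26 × [12.47 × ln(1300/493) + 8.314 × ln(3.99/19.4)] = -5.56 J/K.

ΔS = -5.56 J/K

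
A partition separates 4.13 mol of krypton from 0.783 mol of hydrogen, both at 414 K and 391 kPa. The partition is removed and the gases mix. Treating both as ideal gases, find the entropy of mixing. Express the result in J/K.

Mole fractions: x_A = 4.13/4.91 = 0.841, x_B = 0.159.
ΔS_mix = −R(n_A ln x_A + n_B ln x_B) = −8.314 × (4.13 ln 0.841 + 0.783 ln 0.159) = 17.9 J/K.

ΔS_mix = 17.9 J/K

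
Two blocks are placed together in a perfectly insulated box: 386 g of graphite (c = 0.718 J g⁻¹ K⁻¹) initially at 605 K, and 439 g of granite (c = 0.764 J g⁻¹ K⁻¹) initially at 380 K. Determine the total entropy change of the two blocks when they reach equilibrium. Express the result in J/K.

ΔS_total = 16.5 J/K

Energy balance: T_f = (m₁c₁T₁ + m₂c₂T₂)/(m₁c₁ + m₂c₂) = 481.8 K.
ΔS₁ = m₁c₁ ln(T_f/T₁) = 277.148 × ln(481.8/605) = -63.11 J/K.
ΔS₂ = m₂c₂ ln(T_f/T₂) = 335.396 × ln(481.8/380) = 79.61 J/K.
ΔS_total = -63.11 + 79.61 = 16.5 J/K.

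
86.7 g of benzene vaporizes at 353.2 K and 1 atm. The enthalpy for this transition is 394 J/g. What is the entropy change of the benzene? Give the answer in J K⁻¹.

ΔS = 96.7 J/K

Heat absorbed by the substance: Q = mL = 86.7 × 394 = 34159.8 J.
At constant T, ΔS = Q_rev/T = 34159.8 / 353.2 = 96.7 J/K.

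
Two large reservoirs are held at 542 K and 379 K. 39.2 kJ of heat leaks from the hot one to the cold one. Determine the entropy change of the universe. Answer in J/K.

ΔS_hot = −Q/T_H = −39200/542 = -72.32 J/K and ΔS_cold = +Q/T_C = 39200/379 = 103.4 J/K.
ΔS_total = -72.32 + 103.4 = 31.1 J/K, positive as the second law requires.

ΔS_total = 31.1 J/K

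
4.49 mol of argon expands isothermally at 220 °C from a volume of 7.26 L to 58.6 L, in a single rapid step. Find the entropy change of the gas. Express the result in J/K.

Entropy is a state function, so ΔS_gas depends only on the end states.
For an isothermal ideal gas ΔS_gas = nR ln(V₂/V₁) = 4.49 × 8.314 × ln(58.6/7.26) = 78 J/K.

ΔS_gas = 78 J/K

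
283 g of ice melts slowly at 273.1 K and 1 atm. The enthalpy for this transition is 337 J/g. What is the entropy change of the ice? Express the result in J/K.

Heat absorbed by the substance: Q = mL = 283 × 337 = 95371 J.
At constant T, ΔS = Q_rev/T = 95371 / 273.1 = 349 J/K.

ΔS = 349 J/K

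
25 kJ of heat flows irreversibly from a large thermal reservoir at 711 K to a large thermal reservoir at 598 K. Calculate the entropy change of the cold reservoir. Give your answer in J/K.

ΔS_cold = 41.8 J/K

The cold reservoir gains heat Q, so ΔS_cold = +Q/T_C = 25000/598 = 41.8 J/K.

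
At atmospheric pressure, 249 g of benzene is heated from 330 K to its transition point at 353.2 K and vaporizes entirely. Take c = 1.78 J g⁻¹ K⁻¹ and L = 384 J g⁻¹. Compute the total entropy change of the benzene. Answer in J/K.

Warming step: ΔS₁ = m c ln(T_tr/T_i) = 249 × 1.78 × ln(353.2/330) = 30.11 J/K.
Phase change: ΔS₂ = +mL/T_tr = 249 × 384 / 353.2 = 270.7 J/K.
ΔS_total = (30.11) + (270.7) = 301 J/K.

ΔS = 301 J/K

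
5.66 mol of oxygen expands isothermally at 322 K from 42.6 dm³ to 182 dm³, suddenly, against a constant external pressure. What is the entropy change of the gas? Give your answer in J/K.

Entropy is a state function, so ΔS_gas depends only on the end states.
For an isothermal ideal gas ΔS_gas = nR ln(V₂/V₁) = 5.66 × 8.314 × ln(182/42.6) = 68.3 J/K.

ΔS_gas = 68.3 J/K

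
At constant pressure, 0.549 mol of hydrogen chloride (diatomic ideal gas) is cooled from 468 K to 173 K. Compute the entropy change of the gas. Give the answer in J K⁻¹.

At constant pressure, ΔS = nC_p ln(T₂/T₁) with C_p = 7R/2 = 29.1 J mol⁻¹ K⁻¹.
ΔS = 0.549 × 29.1 × ln(173/468) = -15.9 J/K.

ΔS = -15.9 J/K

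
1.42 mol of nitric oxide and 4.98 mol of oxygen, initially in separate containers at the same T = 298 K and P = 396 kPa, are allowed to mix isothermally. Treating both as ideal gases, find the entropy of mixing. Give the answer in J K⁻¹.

ΔS_mix = 28.2 J/K

Mole fractions: x_A = 1.42/6.4 = 0.222, x_B = 0.778.
ΔS_mix = −R(n_A ln x_A + n_B ln x_B) = −8.314 × (1.42 ln 0.222 + 4.98 ln 0.778) = 28.2 J/K.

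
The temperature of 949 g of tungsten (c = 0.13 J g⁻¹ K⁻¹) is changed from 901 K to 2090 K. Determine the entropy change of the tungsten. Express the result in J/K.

ΔS = 104 J/K

ΔS = ∫dQ_rev/T = m c ln(T₂/T₁) = 949 × 0.13 × ln(2090/901) = 104 J/K.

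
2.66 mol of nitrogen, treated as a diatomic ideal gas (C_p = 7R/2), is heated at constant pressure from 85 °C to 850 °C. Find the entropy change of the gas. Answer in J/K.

ΔS = 88.5 J/K

In kelvin: T₁ = 358.15 K, T₂ = 1123.15 K. At constant pressure, ΔS = nC_p ln(T₂/T₁) with C_p = 7R/2 = 29.1 J mol⁻¹ K⁻¹.
ΔS = 2.66 × 29.1 × ln(1123.15/358.15) = 88.5 J/K.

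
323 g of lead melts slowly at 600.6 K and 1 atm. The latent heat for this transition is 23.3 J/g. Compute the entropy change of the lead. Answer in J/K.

ΔS = 12.5 J/K

Heat absorbed by the substance: Q = mL = 323 × 23.3 = 7525.9 J.
At constant T, ΔS = Q_rev/T = 7525.9 / 600.6 = 12.5 J/K.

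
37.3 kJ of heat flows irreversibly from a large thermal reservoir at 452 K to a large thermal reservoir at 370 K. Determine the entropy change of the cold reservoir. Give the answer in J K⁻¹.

ΔS_cold = 101 J/K

The cold reservoir gains heat Q, so ΔS_cold = +Q/T_C = 37300/370 = 101 J/K.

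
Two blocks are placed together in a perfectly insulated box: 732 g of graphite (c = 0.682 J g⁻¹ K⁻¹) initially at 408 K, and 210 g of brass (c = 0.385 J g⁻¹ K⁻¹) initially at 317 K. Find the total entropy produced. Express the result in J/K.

Energy balance: T_f = (m₁c₁T₁ + m₂c₂T₂)/(m₁c₁ + m₂c₂) = 395.32 K.
ΔS₁ = m₁c₁ ln(T_f/T₁) = 499.224 × ln(395.32/408) = -15.77 J/K.
ΔS₂ = m₂c₂ ln(T_f/T₂) = 80.85 × ln(395.32/317) = 17.85 J/K.
ΔS_total = -15.77 + 17.85 = 2.08 J/K.

ΔS_total = 2.08 J/K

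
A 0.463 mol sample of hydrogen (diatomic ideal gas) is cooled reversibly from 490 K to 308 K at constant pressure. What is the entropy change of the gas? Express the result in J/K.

ΔS = -6.26 J/K

At constant pressure, ΔS = nC_p ln(T₂/T₁) with C_p = 7R/2 = 29.1 J mol⁻¹ K⁻¹.
ΔS = 0.463 × 29.1 × ln(308/490) = -6.26 J/K.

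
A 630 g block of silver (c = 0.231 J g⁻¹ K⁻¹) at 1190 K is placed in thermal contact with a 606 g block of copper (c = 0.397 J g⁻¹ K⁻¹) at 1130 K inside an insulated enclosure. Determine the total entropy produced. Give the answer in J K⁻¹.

ΔS_total = 0.122 J/K

Energy balance: T_f = (m₁c₁T₁ + m₂c₂T₂)/(m₁c₁ + m₂c₂) = 1152.6 K.
ΔS₁ = m₁c₁ ln(T_f/T₁) = 145.53 × ln(1152.6/1190) = -4.645 J/K.
ΔS₂ = m₂c₂ ln(T_f/T₂) = 240.582 × ln(1152.6/1130) = 4.767 J/K.
ΔS_total = -4.645 + 4.767 = 0.122 J/K.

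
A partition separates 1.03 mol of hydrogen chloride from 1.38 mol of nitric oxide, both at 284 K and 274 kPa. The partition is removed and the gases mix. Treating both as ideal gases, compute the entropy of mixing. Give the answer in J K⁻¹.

ΔS_mix = 13.7 J/K

Mole fractions: x_A = 1.03/2.41 = 0.427, x_B = 0.573.
ΔS_mix = −R(n_A ln x_A + n_B ln x_B) = −8.314 × (1.03 ln 0.427 + 1.38 ln 0.573) = 13.7 J/K.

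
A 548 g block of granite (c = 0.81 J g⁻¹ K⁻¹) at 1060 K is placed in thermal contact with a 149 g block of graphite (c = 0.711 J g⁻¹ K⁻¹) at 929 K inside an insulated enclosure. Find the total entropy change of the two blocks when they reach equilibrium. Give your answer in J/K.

Energy balance: T_f = (m₁c₁T₁ + m₂c₂T₂)/(m₁c₁ + m₂c₂) = 1034.8 K.
ΔS₁ = m₁c₁ ln(T_f/T₁) = 443.88 × ln(1034.8/1060) = -10.698 J/K.
ΔS₂ = m₂c₂ ln(T_f/T₂) = 105.939 × ln(1034.8/929) = 11.422 J/K.
ΔS_total = -10.698 + 11.422 = 0.724 J/K.

ΔS_total = 0.724 J/K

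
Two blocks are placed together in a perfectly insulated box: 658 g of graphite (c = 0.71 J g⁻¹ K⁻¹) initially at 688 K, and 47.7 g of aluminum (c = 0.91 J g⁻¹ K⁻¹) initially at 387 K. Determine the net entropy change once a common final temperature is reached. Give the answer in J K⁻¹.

ΔS_total = 5.62 J/K

Energy balance: T_f = (m₁c₁T₁ + m₂c₂T₂)/(m₁c₁ + m₂c₂) = 662.41 K.
ΔS₁ = m₁c₁ ln(T_f/T₁) = 467.18 × ln(662.41/688) = -17.71 J/K.
ΔS₂ = m₂c₂ ln(T_f/T₂) = 43.407 × ln(662.41/387) = 23.33 J/K.
ΔS_total = -17.71 + 23.33 = 5.62 J/K.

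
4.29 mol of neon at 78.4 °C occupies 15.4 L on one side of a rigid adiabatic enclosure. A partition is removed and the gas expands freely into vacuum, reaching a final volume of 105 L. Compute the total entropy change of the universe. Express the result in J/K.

ΔS_universe = 68.5 J/K

For an ideal gas in free expansion Q = 0 and W = 0, so T is unchanged.
Entropy is a state function; using a reversible isothermal path, ΔS_gas = nR ln(V₂/V₁) = 4.29 × 8.314 × ln(105/15.4) = 68.5 J/K.
The insulated surroundings exchange no heat, so ΔS_surr = 0 and ΔS_universe = ΔS_gas.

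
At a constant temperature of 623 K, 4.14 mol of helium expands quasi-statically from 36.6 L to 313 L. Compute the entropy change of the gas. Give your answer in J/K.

ΔS_gas = 73.9 J/K

For an isothermal ideal gas ΔS_gas = nR ln(V₂/V₁) = 4.14 × 8.314 × ln(313/36.6) = 73.9 J/K.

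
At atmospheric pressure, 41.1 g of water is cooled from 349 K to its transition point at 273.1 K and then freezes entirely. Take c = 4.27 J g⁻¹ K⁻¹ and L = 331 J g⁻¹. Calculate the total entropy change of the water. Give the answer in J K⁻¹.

ΔS = -92.9 J/K

Cooling step: ΔS₁ = m c ln(T_tr/T_i) = 41.1 × 4.27 × ln(273.1/349) = -43.038 J/K.
Phase change: ΔS₂ = −mL/T_tr = −41.1 × 331 / 273.1 = -49.814 J/K.
ΔS_total = (-43.038) + (-49.814) = -92.9 J/K.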